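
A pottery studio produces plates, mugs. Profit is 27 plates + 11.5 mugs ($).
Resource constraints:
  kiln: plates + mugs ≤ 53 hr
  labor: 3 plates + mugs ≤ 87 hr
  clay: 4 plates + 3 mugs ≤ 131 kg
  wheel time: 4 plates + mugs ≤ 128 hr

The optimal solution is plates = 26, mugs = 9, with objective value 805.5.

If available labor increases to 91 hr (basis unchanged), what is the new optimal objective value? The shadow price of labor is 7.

833.5

Δb = 4, so new z* = 805.5 + (7)·(4) = 805.5 + 28 = 833.5.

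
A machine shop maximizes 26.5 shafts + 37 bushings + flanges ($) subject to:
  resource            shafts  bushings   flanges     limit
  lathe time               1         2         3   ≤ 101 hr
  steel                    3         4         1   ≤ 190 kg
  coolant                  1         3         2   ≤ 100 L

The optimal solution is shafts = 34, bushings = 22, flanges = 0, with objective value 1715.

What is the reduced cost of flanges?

-9.5

Check each constraint at x*: lathe time 78/101 (slack 23); steel 190/190 (tight); coolant 100/100 (tight).
Slack constraints have shadow price 0 (complementary slackness).
From A_Bᵀ y = c: 3·y_steel + 1·y_coolant = 26.5; 4·y_steel + 3·y_coolant = 37.
This yields shadow prices y_steel = 8.5, y_coolant = 1.
Reduced cost of flanges: c₃ − yᵀa₃ = 1 − (8.5·1 + 1·2) = 1 − 10.5 = -9.5.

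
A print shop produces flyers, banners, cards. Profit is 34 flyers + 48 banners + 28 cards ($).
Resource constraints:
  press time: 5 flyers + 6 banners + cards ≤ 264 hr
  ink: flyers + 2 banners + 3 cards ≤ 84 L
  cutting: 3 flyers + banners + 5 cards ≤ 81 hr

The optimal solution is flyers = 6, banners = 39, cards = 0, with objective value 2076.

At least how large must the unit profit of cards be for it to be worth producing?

Binding: press time and ink. Non-binding: cutting (24 unused).
Slack constraints have shadow price 0 (complementary slackness).
The binding rows give the dual system: 5·y_press time + 1·y_ink = 34 and 6·y_press time + 2·y_ink = 48.
→ y_press time = 5 and y_ink = 9.
cards enters the basis when its profit ≥ yᵀa₃ = 5·1 + 9·3 = 32.

32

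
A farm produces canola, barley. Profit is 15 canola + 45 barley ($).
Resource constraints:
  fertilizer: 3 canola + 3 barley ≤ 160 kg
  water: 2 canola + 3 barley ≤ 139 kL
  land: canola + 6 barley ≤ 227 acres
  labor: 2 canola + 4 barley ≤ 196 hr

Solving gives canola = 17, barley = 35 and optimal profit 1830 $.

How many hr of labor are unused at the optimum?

labor used = 2·17 + 4·35 = 174; slack = 196 − 174 = 22.

22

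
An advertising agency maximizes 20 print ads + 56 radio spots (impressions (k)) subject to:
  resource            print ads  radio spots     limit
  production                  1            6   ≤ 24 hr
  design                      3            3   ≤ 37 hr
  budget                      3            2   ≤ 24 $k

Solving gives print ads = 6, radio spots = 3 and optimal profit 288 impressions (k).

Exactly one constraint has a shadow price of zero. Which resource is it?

production: 24/24 (binding)
design: 27/37 (slack 10)
budget: 24/24 (binding)
By complementary slackness, a constraint with positive slack has shadow price 0 → design.

design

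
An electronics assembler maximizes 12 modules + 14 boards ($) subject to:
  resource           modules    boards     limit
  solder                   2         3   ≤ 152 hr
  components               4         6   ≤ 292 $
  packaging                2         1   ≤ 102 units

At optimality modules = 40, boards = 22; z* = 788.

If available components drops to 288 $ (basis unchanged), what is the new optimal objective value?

780

Check each constraint at x*: solder 146/152 (slack 6); components 292/292 (tight); packaging 102/102 (tight).
Since solder is not tight, its dual is 0.
Dual feasibility on the basic columns requires 4·y_components + 2·y_packaging = 12, 6·y_components + 1·y_packaging = 14.
→ y_components = 2 and y_packaging = 2.
Δz = y_components·Δb = 2 × (-4) = -8, so new z* = 788 − 8 = 780.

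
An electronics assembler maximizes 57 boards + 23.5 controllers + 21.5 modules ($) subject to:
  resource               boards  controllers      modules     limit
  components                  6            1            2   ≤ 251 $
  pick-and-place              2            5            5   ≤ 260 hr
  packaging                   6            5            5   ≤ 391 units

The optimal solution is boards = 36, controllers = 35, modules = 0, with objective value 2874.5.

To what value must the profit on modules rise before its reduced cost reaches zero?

29.5

Binding: components and packaging. Non-binding: pick-and-place (13 unused).
Slack constraints have shadow price 0 (complementary slackness).
Dual feasibility on the basic columns requires 6·y_components + 6·y_packaging = 57, 1·y_components + 5·y_packaging = 23.5.
This yields shadow prices y_components = 6, y_packaging = 3.5.
modules enters the basis when its profit ≥ yᵀa₃ = 6·2 + 3.5·5 = 29.5.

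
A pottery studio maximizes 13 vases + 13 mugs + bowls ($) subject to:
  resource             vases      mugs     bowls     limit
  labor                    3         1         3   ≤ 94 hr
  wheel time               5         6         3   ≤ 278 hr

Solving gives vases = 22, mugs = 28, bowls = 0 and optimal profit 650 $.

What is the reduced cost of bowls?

Check each constraint at x*: labor 94/94 (tight); wheel time 278/278 (tight).
From A_Bᵀ y = c: 3·y_labor + 5·y_wheel time = 13; 1·y_labor + 6·y_wheel time = 13.
Solving: y_labor = 1, y_wheel time = 2.
Reduced cost of bowls: c₃ − yᵀa₃ = 1 − (1·3 + 2·3) = 1 − 9 = -8.

-8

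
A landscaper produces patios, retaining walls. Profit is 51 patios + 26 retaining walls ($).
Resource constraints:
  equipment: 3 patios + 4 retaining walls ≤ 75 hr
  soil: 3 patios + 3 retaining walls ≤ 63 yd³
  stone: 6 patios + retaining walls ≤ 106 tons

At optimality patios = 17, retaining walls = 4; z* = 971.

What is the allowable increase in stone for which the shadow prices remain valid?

20

Binding constraints: soil, stone. The basis is B = [[3,3],[6,1]] with det -15.
Per unit increase in stone, x* moves by d = (0.2, -0.2).
The basis stays optimal until retaining walls reaches 0; allowable increase = 20 tons.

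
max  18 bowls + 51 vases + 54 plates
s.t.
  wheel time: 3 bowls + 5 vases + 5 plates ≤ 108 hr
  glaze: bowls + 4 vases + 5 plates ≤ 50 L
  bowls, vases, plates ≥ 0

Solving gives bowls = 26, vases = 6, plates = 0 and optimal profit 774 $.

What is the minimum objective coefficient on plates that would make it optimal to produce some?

At the optimum: wheel time uses 108 of 108 (binding); glaze uses 50 of 50 (binding).
The binding rows give the dual system: 3·y_wheel time + 1·y_glaze = 18 and 5·y_wheel time + 4·y_glaze = 51.
Solving: y_wheel time = 3, y_glaze = 9.
plates enters the basis when its profit ≥ yᵀa₃ = 3·5 + 9·5 = 60.

60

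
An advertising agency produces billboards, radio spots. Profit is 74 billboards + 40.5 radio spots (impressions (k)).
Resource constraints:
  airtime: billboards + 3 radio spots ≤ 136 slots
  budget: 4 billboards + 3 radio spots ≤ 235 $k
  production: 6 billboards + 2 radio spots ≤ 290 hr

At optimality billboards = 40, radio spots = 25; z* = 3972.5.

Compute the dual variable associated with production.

6

Check each constraint at x*: airtime 115/136 (slack 21); budget 235/235 (tight); production 290/290 (tight).
By complementary slackness, y = 0 for the non-binding constraint.
From A_Bᵀ y = c: 4·y_budget + 6·y_production = 74; 3·y_budget + 2·y_production = 40.5.
This yields shadow prices y_budget = 9.5, y_production = 6.
Shadow price of production = 6.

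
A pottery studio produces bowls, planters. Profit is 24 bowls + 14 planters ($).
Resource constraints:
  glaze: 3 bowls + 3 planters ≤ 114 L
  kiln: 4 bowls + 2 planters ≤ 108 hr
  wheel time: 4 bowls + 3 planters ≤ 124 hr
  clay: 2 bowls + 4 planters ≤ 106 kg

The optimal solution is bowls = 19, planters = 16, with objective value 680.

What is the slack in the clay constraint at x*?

4

clay used = 2·19 + 4·16 = 102; slack = 106 − 102 = 4.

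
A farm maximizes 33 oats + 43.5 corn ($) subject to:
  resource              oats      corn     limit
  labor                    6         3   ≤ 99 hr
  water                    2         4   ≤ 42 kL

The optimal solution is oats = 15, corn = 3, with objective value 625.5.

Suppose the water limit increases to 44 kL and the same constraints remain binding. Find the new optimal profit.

Both labor and water are binding at x*.
From A_Bᵀ y = c: 6·y_labor + 2·y_water = 33; 3·y_labor + 4·y_water = 43.5.
This yields shadow prices y_labor = 2.5, y_water = 9.
Δz = y_water·Δb = 9 × (2) = 18, so new z* = 625.5 + 18 = 643.5.

643.5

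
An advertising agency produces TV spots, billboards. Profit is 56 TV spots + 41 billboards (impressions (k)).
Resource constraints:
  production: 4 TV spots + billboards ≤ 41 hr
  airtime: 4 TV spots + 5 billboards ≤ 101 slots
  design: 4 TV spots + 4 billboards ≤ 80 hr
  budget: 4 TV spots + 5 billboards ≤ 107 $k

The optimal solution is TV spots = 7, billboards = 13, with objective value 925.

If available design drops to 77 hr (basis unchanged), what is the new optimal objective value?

Binding: production and design. Non-binding: airtime (8 unused), budget (14 unused).
Slack constraints have shadow price 0 (complementary slackness).
The binding rows give the dual system: 4·y_production + 4·y_design = 56 and 1·y_production + 4·y_design = 41.
Solving: y_production = 5, y_design = 9.
Δz = y_design·Δb = 9 × (-3) = -27, so new z* = 925 − 27 = 898.

898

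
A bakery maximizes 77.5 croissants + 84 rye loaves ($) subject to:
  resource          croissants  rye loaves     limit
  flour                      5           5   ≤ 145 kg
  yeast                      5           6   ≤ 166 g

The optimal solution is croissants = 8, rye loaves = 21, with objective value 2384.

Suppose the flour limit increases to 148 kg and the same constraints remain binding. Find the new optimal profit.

At the optimum: flour uses 145 of 145 (binding); yeast uses 166 of 166 (binding).
Dual feasibility on the basic columns requires 5·y_flour + 5·y_yeast = 77.5, 5·y_flour + 6·y_yeast = 84.
→ y_flour = 9 and y_yeast = 6.5.
Δz = y_flour·Δb = 9 × (3) = 27, so new z* = 2384 + 27 = 2411.

2411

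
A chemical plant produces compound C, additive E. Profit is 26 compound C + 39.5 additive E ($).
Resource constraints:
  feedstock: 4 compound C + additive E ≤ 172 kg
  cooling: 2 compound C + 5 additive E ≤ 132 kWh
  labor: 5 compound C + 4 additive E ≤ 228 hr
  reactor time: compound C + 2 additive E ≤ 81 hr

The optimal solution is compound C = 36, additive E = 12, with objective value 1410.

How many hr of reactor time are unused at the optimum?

21

reactor time used = 1·36 + 2·12 = 60; slack = 81 − 60 = 21.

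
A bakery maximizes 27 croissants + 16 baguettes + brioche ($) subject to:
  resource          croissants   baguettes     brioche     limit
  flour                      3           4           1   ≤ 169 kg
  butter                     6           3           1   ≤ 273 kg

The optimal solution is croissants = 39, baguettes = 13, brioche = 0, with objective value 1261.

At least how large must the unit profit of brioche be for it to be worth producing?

Both flour and butter are binding at x*.
From A_Bᵀ y = c: 3·y_flour + 6·y_butter = 27; 4·y_flour + 3·y_butter = 16.
This yields shadow prices y_flour = 1, y_butter = 4.
brioche enters the basis when its profit ≥ yᵀa₃ = 1·1 + 4·1 = 5.

5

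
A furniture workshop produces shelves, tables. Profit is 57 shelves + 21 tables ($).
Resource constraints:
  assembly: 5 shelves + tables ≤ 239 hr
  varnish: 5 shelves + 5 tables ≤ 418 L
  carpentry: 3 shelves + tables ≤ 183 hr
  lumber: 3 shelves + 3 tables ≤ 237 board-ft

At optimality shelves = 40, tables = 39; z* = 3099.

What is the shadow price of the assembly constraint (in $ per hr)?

9

At the optimum: assembly uses 239 of 239 (binding); varnish uses 395 of 418 (slack = 23); carpentry uses 159 of 183 (slack = 24); lumber uses 237 of 237 (binding).
By complementary slackness, y = 0 for the non-binding constraints.
The binding rows give the dual system: 5·y_assembly + 3·y_lumber = 57 and 1·y_assembly + 3·y_lumber = 21.
→ y_assembly = 9 and y_lumber = 4.
Shadow price of assembly = 9.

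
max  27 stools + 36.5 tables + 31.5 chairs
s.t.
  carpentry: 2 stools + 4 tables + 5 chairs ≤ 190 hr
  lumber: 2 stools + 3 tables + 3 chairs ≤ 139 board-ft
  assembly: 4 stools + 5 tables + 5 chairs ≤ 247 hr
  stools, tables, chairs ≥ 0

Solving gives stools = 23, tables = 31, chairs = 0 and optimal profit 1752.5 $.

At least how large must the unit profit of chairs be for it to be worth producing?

Check each constraint at x*: carpentry 170/190 (slack 20); lumber 139/139 (tight); assembly 247/247 (tight).
Since carpentry is not tight, its dual is 0.
Dual feasibility on the basic columns requires 2·y_lumber + 4·y_assembly = 27, 3·y_lumber + 5·y_assembly = 36.5.
→ y_lumber = 5.5 and y_assembly = 4.
chairs enters the basis when its profit ≥ yᵀa₃ = 5.5·3 + 4·5 = 36.5.

36.5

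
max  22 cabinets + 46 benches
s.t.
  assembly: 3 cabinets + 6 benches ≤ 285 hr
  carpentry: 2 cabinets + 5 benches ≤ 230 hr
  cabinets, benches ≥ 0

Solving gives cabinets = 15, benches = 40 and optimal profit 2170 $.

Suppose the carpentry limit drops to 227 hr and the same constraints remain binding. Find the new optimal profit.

Check each constraint at x*: assembly 285/285 (tight); carpentry 230/230 (tight).
From A_Bᵀ y = c: 3·y_assembly + 2·y_carpentry = 22; 6·y_assembly + 5·y_carpentry = 46.
Solving: y_assembly = 6, y_carpentry = 2.
Δz = y_carpentry·Δb = 2 × (-3) = -6, so new z* = 2170 − 6 = 2164.

2164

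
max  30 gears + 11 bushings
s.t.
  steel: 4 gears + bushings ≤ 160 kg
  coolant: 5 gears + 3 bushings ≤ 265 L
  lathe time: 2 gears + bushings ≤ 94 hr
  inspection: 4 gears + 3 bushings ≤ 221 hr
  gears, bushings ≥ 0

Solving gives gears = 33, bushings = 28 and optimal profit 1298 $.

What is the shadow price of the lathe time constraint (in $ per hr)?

7

Binding: steel and lathe time. Non-binding: coolant (16 unused), inspection (5 unused).
Slack constraints have shadow price 0 (complementary slackness).
Dual feasibility on the basic columns requires 4·y_steel + 2·y_lathe time = 30, 1·y_steel + 1·y_lathe time = 11.
This yields shadow prices y_steel = 4, y_lathe time = 7.
Shadow price of lathe time = 7.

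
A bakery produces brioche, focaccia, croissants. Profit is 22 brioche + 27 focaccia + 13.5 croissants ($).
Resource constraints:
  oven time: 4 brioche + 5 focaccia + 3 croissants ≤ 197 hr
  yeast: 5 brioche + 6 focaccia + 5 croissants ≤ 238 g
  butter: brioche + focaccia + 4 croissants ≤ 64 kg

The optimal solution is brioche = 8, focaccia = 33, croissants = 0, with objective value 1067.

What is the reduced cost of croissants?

-5.5

At the optimum: oven time uses 197 of 197 (binding); yeast uses 238 of 238 (binding); butter uses 41 of 64 (slack = 23).
By complementary slackness, y = 0 for the non-binding constraint.
The binding rows give the dual system: 4·y_oven time + 5·y_yeast = 22 and 5·y_oven time + 6·y_yeast = 27.
Solving: y_oven time = 3, y_yeast = 2.
Reduced cost of croissants: c₃ − yᵀa₃ = 13.5 − (3·3 + 2·5) = 13.5 − 19 = -5.5.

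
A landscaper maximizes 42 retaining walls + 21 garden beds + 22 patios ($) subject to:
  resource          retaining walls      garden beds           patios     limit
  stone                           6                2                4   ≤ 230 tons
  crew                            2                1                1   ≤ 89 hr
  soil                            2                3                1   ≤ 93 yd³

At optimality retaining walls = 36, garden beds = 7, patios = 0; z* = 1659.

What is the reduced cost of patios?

Check each constraint at x*: stone 230/230 (tight); crew 79/89 (slack 10); soil 93/93 (tight).
By complementary slackness, y = 0 for the non-binding constraint.
The binding rows give the dual system: 6·y_stone + 2·y_soil = 42 and 2·y_stone + 3·y_soil = 21.
Solving: y_stone = 6, y_soil = 3.
Reduced cost of patios: c₃ − yᵀa₃ = 22 − (6·4 + 3·1) = 22 − 27 = -5.

-5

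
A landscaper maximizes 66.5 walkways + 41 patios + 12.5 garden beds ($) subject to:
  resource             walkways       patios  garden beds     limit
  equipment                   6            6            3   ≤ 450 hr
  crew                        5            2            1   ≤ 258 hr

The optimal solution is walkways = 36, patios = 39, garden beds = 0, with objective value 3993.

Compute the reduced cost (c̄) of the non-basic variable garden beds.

-8

Check each constraint at x*: equipment 450/450 (tight); crew 258/258 (tight).
Dual feasibility on the basic columns requires 6·y_equipment + 5·y_crew = 66.5, 6·y_equipment + 2·y_crew = 41.
Solving: y_equipment = 4, y_crew = 8.5.
Reduced cost of garden beds: c₃ − yᵀa₃ = 12.5 − (4·3 + 8.5·1) = 12.5 − 20.5 = -8.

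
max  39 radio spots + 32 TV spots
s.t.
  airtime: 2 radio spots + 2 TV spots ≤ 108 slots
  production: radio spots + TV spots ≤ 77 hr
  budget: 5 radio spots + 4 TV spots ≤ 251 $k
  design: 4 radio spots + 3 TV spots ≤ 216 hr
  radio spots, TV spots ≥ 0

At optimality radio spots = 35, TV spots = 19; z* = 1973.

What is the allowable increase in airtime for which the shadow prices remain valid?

Binding constraints: airtime, budget. The basis is B = [[2,2],[5,4]] with det -2.
Per unit increase in airtime, x* moves by d = (-2, 2.5).
The basis stays optimal until radio spots reaches 0; allowable increase = 17.5 slots.

17.5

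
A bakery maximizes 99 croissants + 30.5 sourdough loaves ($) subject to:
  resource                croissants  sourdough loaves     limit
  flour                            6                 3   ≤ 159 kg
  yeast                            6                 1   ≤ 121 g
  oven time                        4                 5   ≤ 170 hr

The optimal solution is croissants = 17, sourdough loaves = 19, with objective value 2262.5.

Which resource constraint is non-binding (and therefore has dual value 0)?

flour: 159/159 (binding)
yeast: 121/121 (binding)
oven time: 163/170 (slack 7)
By complementary slackness, a constraint with positive slack has shadow price 0 → oven time.

oven time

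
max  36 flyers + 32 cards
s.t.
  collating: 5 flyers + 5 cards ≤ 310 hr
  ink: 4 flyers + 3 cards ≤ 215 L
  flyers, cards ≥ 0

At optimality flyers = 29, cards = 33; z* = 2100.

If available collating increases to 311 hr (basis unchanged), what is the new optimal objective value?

At the optimum: collating uses 310 of 310 (binding); ink uses 215 of 215 (binding).
From A_Bᵀ y = c: 5·y_collating + 4·y_ink = 36; 5·y_collating + 3·y_ink = 32.
Solving: y_collating = 4, y_ink = 4.
Δz = y_collating·Δb = 4 × (1) = 4, so new z* = 2100 + 4 = 2104.

2104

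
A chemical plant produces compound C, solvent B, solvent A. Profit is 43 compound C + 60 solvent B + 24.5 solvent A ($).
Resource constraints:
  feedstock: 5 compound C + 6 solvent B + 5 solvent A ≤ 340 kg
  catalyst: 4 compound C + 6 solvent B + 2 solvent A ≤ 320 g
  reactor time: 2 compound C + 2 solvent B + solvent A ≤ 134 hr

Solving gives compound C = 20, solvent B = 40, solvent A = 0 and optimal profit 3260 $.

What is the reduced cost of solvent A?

At the optimum: feedstock uses 340 of 340 (binding); catalyst uses 320 of 320 (binding); reactor time uses 120 of 134 (slack = 14).
Slack constraints have shadow price 0 (complementary slackness).
Dual feasibility on the basic columns requires 5·y_feedstock + 4·y_catalyst = 43, 6·y_feedstock + 6·y_catalyst = 60.
Solving: y_feedstock = 3, y_catalyst = 7.
Reduced cost of solvent A: c₃ − yᵀa₃ = 24.5 − (3·5 + 7·2) = 24.5 − 29 = -4.5.

-4.5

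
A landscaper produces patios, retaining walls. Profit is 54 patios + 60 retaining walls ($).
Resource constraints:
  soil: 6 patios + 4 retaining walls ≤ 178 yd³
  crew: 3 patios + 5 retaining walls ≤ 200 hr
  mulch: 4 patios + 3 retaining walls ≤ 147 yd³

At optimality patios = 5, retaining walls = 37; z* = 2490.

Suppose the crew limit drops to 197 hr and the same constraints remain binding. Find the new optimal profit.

2466

Binding: soil and crew. Non-binding: mulch (16 unused).
Slack constraints have shadow price 0 (complementary slackness).
Dual feasibility on the basic columns requires 6·y_soil + 3·y_crew = 54, 4·y_soil + 5·y_crew = 60.
Solving: y_soil = 5, y_crew = 8.
Δz = y_crew·Δb = 8 × (-3) = -24, so new z* = 2490 − 24 = 2466.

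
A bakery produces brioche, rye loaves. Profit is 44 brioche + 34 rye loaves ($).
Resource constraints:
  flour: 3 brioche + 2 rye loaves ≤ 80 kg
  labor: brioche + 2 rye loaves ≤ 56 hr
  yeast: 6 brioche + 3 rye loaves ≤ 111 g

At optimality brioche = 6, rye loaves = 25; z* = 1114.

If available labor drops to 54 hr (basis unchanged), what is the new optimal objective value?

1098

Check each constraint at x*: flour 68/80 (slack 12); labor 56/56 (tight); yeast 111/111 (tight).
By complementary slackness, y = 0 for the non-binding constraint.
Dual feasibility on the basic columns requires 1·y_labor + 6·y_yeast = 44, 2·y_labor + 3·y_yeast = 34.
This yields shadow prices y_labor = 8, y_yeast = 6.
Δz = y_labor·Δb = 8 × (-2) = -16, so new z* = 1114 − 16 = 1098.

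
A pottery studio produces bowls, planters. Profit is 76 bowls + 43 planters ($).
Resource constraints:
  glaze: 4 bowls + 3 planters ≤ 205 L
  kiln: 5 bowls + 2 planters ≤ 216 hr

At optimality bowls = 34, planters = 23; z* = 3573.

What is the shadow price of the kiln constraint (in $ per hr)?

Check each constraint at x*: glaze 205/205 (tight); kiln 216/216 (tight).
The binding rows give the dual system: 4·y_glaze + 5·y_kiln = 76 and 3·y_glaze + 2·y_kiln = 43.
→ y_glaze = 9 and y_kiln = 8.
Shadow price of kiln = 8.

8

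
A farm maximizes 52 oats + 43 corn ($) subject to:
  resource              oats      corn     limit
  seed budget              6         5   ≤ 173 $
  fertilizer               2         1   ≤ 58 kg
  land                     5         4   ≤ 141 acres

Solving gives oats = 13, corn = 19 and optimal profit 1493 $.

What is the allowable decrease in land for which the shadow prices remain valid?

2.6

Binding constraints: seed budget, land. The basis is B = [[6,5],[5,4]] with det -1.
Per unit decrease in land, x* moves by d = (-5, 6).
The basis stays optimal until oats reaches 0; allowable decrease = 2.6 acres.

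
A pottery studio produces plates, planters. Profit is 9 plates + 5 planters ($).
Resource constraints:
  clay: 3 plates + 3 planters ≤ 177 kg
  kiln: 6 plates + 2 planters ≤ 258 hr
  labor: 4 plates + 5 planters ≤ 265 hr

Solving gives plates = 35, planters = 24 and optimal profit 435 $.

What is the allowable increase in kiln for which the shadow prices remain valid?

96

Binding constraints: clay, kiln. The basis is B = [[3,3],[6,2]] with det -12.
Per unit increase in kiln, x* moves by d = (0.25, -0.25).
The basis stays optimal until planters reaches 0; allowable increase = 96 hr.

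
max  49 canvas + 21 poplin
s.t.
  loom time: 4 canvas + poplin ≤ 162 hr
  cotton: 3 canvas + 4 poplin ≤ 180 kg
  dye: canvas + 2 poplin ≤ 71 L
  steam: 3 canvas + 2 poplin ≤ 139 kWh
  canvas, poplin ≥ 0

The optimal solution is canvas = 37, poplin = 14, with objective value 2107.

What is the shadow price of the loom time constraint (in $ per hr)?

Check each constraint at x*: loom time 162/162 (tight); cotton 167/180 (slack 13); dye 65/71 (slack 6); steam 139/139 (tight).
Since cotton, dye are not tight, their duals are 0.
From A_Bᵀ y = c: 4·y_loom time + 3·y_steam = 49; 1·y_loom time + 2·y_steam = 21.
This yields shadow prices y_loom time = 7, y_steam = 7.
Shadow price of loom time = 7.

7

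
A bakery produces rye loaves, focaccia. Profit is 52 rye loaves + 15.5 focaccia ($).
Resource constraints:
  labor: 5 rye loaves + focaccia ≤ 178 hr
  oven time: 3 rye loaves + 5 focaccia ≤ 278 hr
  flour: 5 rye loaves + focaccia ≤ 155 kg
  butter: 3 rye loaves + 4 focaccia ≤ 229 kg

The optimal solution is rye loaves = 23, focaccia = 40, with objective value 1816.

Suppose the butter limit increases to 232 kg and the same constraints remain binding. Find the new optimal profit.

1820.5

At the optimum: labor uses 155 of 178 (slack = 23); oven time uses 269 of 278 (slack = 9); flour uses 155 of 155 (binding); butter uses 229 of 229 (binding).
Slack constraints have shadow price 0 (complementary slackness).
Dual feasibility on the basic columns requires 5·y_flour + 3·y_butter = 52, 1·y_flour + 4·y_butter = 15.5.
This yields shadow prices y_flour = 9.5, y_butter = 1.5.
Δz = y_butter·Δb = 1.5 × (3) = 4.5, so new z* = 1816 + 4.5 = 1820.5.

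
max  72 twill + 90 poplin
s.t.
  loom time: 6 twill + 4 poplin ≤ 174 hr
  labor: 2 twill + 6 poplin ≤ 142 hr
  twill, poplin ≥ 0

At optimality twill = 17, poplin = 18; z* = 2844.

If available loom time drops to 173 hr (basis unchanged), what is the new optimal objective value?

2835

At the optimum: loom time uses 174 of 174 (binding); labor uses 142 of 142 (binding).
Dual feasibility on the basic columns requires 6·y_loom time + 2·y_labor = 72, 4·y_loom time + 6·y_labor = 90.
Solving: y_loom time = 9, y_labor = 9.
Δz = y_loom time·Δb = 9 × (-1) = -9, so new z* = 2844 − 9 = 2835.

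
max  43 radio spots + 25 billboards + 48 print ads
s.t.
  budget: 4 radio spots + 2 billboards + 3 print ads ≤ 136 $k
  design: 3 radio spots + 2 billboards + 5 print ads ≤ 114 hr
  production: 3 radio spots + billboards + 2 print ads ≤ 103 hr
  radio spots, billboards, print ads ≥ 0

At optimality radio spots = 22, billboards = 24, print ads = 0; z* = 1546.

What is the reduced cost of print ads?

-3.5

At the optimum: budget uses 136 of 136 (binding); design uses 114 of 114 (binding); production uses 90 of 103 (slack = 13).
By complementary slackness, y = 0 for the non-binding constraint.
Dual feasibility on the basic columns requires 4·y_budget + 3·y_design = 43, 2·y_budget + 2·y_design = 25.
This yields shadow prices y_budget = 5.5, y_design = 7.
Reduced cost of print ads: c₃ − yᵀa₃ = 48 − (5.5·3 + 7·5) = 48 − 51.5 = -3.5.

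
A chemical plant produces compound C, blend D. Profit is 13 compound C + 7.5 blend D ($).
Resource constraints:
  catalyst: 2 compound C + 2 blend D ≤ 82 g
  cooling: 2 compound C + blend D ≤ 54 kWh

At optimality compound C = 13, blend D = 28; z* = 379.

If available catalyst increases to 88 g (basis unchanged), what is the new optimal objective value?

At the optimum: catalyst uses 82 of 82 (binding); cooling uses 54 of 54 (binding).
The binding rows give the dual system: 2·y_catalyst + 2·y_cooling = 13 and 2·y_catalyst + 1·y_cooling = 7.5.
→ y_catalyst = 1 and y_cooling = 5.5.
Δz = y_catalyst·Δb = 1 × (6) = 6, so new z* = 379 + 6 = 385.

385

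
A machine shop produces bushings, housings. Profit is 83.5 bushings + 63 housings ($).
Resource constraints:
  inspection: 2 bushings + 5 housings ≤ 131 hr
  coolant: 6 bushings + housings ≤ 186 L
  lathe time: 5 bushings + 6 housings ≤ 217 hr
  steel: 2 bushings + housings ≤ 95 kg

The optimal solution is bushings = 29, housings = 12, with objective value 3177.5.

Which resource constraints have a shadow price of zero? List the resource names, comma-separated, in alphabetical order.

inspection: 118/131 (slack 13)
coolant: 186/186 (binding)
lathe time: 217/217 (binding)
steel: 70/95 (slack 25)
By complementary slackness, a constraint with positive slack has shadow price 0 → inspection, steel.

inspection, steel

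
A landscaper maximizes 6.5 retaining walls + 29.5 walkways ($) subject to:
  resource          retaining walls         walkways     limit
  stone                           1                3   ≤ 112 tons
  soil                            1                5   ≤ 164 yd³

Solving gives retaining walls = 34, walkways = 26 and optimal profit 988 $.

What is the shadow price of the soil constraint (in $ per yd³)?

Both stone and soil are binding at x*.
The binding rows give the dual system: 1·y_stone + 1·y_soil = 6.5 and 3·y_stone + 5·y_soil = 29.5.
This yields shadow prices y_stone = 1.5, y_soil = 5.
Shadow price of soil = 5.

5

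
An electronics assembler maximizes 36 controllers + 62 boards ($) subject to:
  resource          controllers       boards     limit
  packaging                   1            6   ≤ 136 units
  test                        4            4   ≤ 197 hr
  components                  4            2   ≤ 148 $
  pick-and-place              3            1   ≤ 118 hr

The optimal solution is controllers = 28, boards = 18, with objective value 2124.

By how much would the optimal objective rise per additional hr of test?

0

Binding: packaging and components. Non-binding: test (13 unused), pick-and-place (16 unused).
Since test, pick-and-place are not tight, their duals are 0.
From A_Bᵀ y = c: 1·y_packaging + 4·y_components = 36; 6·y_packaging + 2·y_components = 62.
Solving: y_packaging = 8, y_components = 7.
Shadow price of test = 0.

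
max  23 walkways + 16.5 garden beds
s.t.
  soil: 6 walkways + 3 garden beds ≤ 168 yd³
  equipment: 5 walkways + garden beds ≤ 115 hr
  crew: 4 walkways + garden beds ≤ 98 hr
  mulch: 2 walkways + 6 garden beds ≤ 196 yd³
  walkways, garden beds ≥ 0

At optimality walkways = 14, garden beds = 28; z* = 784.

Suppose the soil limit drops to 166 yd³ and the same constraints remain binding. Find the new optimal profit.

777

Binding: soil and mulch. Non-binding: equipment (17 unused), crew (14 unused).
By complementary slackness, y = 0 for the non-binding constraints.
From A_Bᵀ y = c: 6·y_soil + 2·y_mulch = 23; 3·y_soil + 6·y_mulch = 16.5.
This yields shadow prices y_soil = 3.5, y_mulch = 1.
Δz = y_soil·Δb = 3.5 × (-2) = -7, so new z* = 784 − 7 = 777.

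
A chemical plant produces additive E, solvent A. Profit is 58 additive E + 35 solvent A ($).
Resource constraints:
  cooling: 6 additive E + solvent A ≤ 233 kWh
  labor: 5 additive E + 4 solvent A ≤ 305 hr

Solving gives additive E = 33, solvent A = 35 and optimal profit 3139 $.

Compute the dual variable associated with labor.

At the optimum: cooling uses 233 of 233 (binding); labor uses 305 of 305 (binding).
From A_Bᵀ y = c: 6·y_cooling + 5·y_labor = 58; 1·y_cooling + 4·y_labor = 35.
This yields shadow prices y_cooling = 3, y_labor = 8.
Shadow price of labor = 8.

8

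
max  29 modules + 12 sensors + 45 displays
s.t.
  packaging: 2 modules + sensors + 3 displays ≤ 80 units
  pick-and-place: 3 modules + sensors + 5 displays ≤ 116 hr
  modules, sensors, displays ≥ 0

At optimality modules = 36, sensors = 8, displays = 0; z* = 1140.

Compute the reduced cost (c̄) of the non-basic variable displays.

Check each constraint at x*: packaging 80/80 (tight); pick-and-place 116/116 (tight).
The binding rows give the dual system: 2·y_packaging + 3·y_pick-and-place = 29 and 1·y_packaging + 1·y_pick-and-place = 12.
→ y_packaging = 7 and y_pick-and-place = 5.
Reduced cost of displays: c₃ − yᵀa₃ = 45 − (7·3 + 5·5) = 45 − 46 = -1.

-1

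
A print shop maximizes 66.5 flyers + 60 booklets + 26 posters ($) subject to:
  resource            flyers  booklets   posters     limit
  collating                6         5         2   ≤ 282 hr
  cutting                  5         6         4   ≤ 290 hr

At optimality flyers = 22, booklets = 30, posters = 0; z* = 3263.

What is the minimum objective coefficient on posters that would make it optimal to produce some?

28

Both collating and cutting are binding at x*.
Dual feasibility on the basic columns requires 6·y_collating + 5·y_cutting = 66.5, 5·y_collating + 6·y_cutting = 60.
This yields shadow prices y_collating = 9, y_cutting = 2.5.
posters enters the basis when its profit ≥ yᵀa₃ = 9·2 + 2.5·4 = 28.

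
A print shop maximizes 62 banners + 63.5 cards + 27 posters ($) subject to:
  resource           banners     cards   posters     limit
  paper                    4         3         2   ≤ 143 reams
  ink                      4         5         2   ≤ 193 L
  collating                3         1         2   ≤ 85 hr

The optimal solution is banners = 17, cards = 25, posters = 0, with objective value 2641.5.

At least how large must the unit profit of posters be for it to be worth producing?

31

Check each constraint at x*: paper 143/143 (tight); ink 193/193 (tight); collating 76/85 (slack 9).
Slack constraints have shadow price 0 (complementary slackness).
Dual feasibility on the basic columns requires 4·y_paper + 4·y_ink = 62, 3·y_paper + 5·y_ink = 63.5.
This yields shadow prices y_paper = 7, y_ink = 8.5.
posters enters the basis when its profit ≥ yᵀa₃ = 7·2 + 8.5·2 = 31.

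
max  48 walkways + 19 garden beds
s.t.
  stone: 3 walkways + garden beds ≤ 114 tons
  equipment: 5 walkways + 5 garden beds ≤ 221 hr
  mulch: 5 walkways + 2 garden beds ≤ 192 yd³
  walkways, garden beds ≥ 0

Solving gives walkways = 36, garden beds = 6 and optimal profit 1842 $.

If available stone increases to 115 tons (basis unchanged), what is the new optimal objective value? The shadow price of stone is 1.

Δb = 1, so new z* = 1842 + (1)·(1) = 1842 + 1 = 1843.

1843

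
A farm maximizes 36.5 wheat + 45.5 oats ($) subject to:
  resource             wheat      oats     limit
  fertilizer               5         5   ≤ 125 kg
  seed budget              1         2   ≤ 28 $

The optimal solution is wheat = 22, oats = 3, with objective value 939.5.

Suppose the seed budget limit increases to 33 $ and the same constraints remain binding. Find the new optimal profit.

984.5

Both fertilizer and seed budget are binding at x*.
The binding rows give the dual system: 5·y_fertilizer + 1·y_seed budget = 36.5 and 5·y_fertilizer + 2·y_seed budget = 45.5.
This yields shadow prices y_fertilizer = 5.5, y_seed budget = 9.
Δz = y_seed budget·Δb = 9 × (5) = 45, so new z* = 939.5 + 45 = 984.5.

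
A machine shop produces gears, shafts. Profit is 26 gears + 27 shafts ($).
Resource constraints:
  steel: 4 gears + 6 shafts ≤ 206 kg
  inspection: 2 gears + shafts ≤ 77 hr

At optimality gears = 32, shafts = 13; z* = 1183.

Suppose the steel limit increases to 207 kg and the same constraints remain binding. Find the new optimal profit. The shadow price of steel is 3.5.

Δb = 1, so new z* = 1183 + (3.5)·(1) = 1183 + 3.5 = 1186.5.

1186.5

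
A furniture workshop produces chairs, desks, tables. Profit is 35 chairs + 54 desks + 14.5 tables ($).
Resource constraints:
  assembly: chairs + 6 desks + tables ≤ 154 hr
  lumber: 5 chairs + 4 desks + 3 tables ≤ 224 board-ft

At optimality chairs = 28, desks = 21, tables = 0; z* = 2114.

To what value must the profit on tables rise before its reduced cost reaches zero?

23

Check each constraint at x*: assembly 154/154 (tight); lumber 224/224 (tight).
Dual feasibility on the basic columns requires 1·y_assembly + 5·y_lumber = 35, 6·y_assembly + 4·y_lumber = 54.
Solving: y_assembly = 5, y_lumber = 6.
tables enters the basis when its profit ≥ yᵀa₃ = 5·1 + 6·3 = 23.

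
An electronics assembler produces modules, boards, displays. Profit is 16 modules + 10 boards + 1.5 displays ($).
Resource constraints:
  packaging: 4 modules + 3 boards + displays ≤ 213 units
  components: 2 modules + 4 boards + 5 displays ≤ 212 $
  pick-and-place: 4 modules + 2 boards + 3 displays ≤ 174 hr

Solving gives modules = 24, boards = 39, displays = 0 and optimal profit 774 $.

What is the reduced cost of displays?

-6.5

At the optimum: packaging uses 213 of 213 (binding); components uses 204 of 212 (slack = 8); pick-and-place uses 174 of 174 (binding).
Since components is not tight, its dual is 0.
Dual feasibility on the basic columns requires 4·y_packaging + 4·y_pick-and-place = 16, 3·y_packaging + 2·y_pick-and-place = 10.
This yields shadow prices y_packaging = 2, y_pick-and-place = 2.
Reduced cost of displays: c₃ − yᵀa₃ = 1.5 − (2·1 + 2·3) = 1.5 − 8 = -6.5.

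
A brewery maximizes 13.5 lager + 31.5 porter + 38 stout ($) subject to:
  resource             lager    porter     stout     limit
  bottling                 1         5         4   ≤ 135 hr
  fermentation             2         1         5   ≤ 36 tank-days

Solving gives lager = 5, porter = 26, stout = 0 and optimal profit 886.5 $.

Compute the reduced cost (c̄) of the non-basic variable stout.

At the optimum: bottling uses 135 of 135 (binding); fermentation uses 36 of 36 (binding).
Dual feasibility on the basic columns requires 1·y_bottling + 2·y_fermentation = 13.5, 5·y_bottling + 1·y_fermentation = 31.5.
This yields shadow prices y_bottling = 5.5, y_fermentation = 4.
Reduced cost of stout: c₃ − yᵀa₃ = 38 − (5.5·4 + 4·5) = 38 − 42 = -4.

-4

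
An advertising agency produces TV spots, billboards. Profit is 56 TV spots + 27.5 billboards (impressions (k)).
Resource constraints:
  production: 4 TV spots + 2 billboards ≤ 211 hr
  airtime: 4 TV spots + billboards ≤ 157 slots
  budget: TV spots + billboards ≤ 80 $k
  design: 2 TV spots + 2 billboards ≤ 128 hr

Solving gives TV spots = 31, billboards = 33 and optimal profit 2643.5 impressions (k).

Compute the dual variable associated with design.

9

Check each constraint at x*: production 190/211 (slack 21); airtime 157/157 (tight); budget 64/80 (slack 16); design 128/128 (tight).
Slack constraints have shadow price 0 (complementary slackness).
Dual feasibility on the basic columns requires 4·y_airtime + 2·y_design = 56, 1·y_airtime + 2·y_design = 27.5.
→ y_airtime = 9.5 and y_design = 9.
Shadow price of design = 9.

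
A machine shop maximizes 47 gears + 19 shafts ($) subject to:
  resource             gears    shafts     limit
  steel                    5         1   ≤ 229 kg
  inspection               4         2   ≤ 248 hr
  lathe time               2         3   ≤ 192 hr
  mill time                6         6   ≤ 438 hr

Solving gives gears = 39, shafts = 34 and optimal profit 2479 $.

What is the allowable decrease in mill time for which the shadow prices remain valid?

163.2

Binding constraints: steel, mill time. The basis is B = [[5,1],[6,6]] with det 24.
Per unit decrease in mill time, x* moves by d = (0.0417, -0.2083).
The basis stays optimal until shafts reaches 0; allowable decrease = 163.2 hr.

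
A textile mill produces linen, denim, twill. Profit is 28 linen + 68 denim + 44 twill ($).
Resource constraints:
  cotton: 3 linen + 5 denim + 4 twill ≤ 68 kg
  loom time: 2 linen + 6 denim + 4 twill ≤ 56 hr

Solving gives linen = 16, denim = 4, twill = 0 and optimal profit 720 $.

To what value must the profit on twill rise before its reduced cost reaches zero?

At the optimum: cotton uses 68 of 68 (binding); loom time uses 56 of 56 (binding).
The binding rows give the dual system: 3·y_cotton + 2·y_loom time = 28 and 5·y_cotton + 6·y_loom time = 68.
→ y_cotton = 4 and y_loom time = 8.
twill enters the basis when its profit ≥ yᵀa₃ = 4·4 + 8·4 = 48.

48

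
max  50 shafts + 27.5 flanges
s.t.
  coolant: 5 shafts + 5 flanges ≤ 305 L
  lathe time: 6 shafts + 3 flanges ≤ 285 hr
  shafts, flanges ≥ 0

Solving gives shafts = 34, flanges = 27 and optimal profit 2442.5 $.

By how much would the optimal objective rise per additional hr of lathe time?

7.5

Both coolant and lathe time are binding at x*.
The binding rows give the dual system: 5·y_coolant + 6·y_lathe time = 50 and 5·y_coolant + 3·y_lathe time = 27.5.
Solving: y_coolant = 1, y_lathe time = 7.5.
Shadow price of lathe time = 7.5.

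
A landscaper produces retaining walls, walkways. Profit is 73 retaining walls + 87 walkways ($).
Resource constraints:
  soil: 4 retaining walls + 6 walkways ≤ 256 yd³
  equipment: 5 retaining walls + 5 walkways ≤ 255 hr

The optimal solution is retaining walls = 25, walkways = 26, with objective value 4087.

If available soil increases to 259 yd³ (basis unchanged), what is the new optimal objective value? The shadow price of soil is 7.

Δb = 3, so new z* = 4087 + (7)·(3) = 4087 + 21 = 4108.

4108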